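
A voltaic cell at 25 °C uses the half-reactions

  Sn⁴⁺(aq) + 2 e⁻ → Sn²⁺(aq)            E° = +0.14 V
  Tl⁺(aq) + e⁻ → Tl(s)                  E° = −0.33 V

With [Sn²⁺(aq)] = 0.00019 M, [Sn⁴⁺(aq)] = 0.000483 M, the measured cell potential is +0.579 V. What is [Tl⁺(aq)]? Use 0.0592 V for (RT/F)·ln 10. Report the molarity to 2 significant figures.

Sn⁴⁺/Sn²⁺ is the cathode (higher E°); E°cell = +0.14 − (−0.33) = +0.47 V with n = 2.
Since E = E° − (0.0592/n)·log Q, log Q = n(E° − E)/0.0592 = −3.682.
The balanced reaction is Sn⁴⁺(aq) + 2 Tl(s) → Sn²⁺(aq) + 2 Tl⁺(aq), so Q = ([Sn²⁺(aq)]·[Tl⁺(aq)]^2) / [Sn⁴⁺(aq)].
Substituting the known concentrations and solving, log [Tl⁺(aq)] = −1.638 and [Tl⁺(aq)] = 0.023 M.

0.023 M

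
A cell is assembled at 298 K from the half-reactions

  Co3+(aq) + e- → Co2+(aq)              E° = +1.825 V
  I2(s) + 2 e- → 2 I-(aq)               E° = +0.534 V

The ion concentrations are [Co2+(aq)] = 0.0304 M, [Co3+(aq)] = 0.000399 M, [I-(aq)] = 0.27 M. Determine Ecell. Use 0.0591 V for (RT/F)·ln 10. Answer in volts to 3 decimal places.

+1.146 V

Since E°(Co³⁺/Co²⁺) > E°(I₂/I⁻), Co³⁺/Co²⁺ serves as the cathode.
E°cell = +1.825 − (+0.534) = +1.291 V, with n = 2 electrons transferred.
Balancing gives 2 Co3+(aq) + 2 I-(aq) → 2 Co2+(aq) + I2(s); hence Q = [Co2+(aq)]^2 / ([Co3+(aq)]^2·[I-(aq)]^2) = 7.96×10^4 (log Q = 4.901).
Applying E = E° − (RT ln10/nF)·log Q gives +1.291 − (0.0591/2)(4.901) = +1.146 V.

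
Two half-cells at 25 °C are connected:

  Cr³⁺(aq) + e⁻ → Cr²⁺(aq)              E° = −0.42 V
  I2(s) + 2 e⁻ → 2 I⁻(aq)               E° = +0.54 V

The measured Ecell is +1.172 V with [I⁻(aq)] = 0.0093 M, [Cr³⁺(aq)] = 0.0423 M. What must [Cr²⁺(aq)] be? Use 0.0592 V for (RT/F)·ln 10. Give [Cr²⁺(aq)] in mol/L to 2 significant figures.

1.5 M

The I₂/I⁻ couple has the larger reduction potential, so it is the cathode: E°cell = +0.54 − (−0.42) = +0.96 V and n = 2.
Since E = E° − (0.0592/n)·log Q, log Q = n(E° − E)/0.0592 = −7.162.
The balanced reaction is I2(s) + 2 Cr²⁺(aq) → 2 I⁻(aq) + 2 Cr³⁺(aq), so Q = ([I⁻(aq)]^2·[Cr³⁺(aq)]^2) / [Cr²⁺(aq)]^2.
Substituting the known concentrations and solving, log [Cr²⁺(aq)] = 0.176 and [Cr²⁺(aq)] = 1.5 M.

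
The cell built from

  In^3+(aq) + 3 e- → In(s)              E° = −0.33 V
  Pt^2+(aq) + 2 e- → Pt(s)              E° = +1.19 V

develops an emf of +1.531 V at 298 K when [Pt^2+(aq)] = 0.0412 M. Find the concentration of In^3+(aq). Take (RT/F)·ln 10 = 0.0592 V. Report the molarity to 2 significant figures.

Pt²⁺/Pt is the cathode (higher E°); E°cell = +1.19 − (−0.33) = +1.52 V with n = 6.
Rearranging E = E° − (0.0592/n)·log Q gives log Q = 6(+1.52 − (+1.531))/0.0592 = −1.115.
Balancing electrons gives 3 Pt^2+(aq) + 2 In(s) → 3 Pt(s) + 2 In^3+(aq); thus Q = [In^3+(aq)]^2 / [Pt^2+(aq)]^3.
Isolating [In^3+(aq)] in Q = 10^{−1.115} yields log [In^3+(aq)] = −2.635, i.e. 0.0023 M.

0.0023 M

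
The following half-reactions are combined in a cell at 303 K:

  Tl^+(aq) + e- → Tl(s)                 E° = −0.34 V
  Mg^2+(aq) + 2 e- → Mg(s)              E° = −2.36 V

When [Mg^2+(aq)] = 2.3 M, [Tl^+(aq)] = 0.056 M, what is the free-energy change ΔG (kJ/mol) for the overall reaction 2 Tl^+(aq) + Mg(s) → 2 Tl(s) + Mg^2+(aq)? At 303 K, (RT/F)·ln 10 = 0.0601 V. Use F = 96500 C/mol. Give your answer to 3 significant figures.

−373 kJ/mol

E°cell = −0.34 − (−2.36) = +2.02 V; the balanced reaction transfers n = 2 electrons.
Q = [Mg^2+(aq)] / [Tl^+(aq)]^2 = 733, so log Q = 2.865 and E = +2.02 − (0.0601/2)(2.865) = +1.9339 V.
ΔG = −nFE = −(2)(96500)(+1.9339) J/mol = −373 kJ/mol.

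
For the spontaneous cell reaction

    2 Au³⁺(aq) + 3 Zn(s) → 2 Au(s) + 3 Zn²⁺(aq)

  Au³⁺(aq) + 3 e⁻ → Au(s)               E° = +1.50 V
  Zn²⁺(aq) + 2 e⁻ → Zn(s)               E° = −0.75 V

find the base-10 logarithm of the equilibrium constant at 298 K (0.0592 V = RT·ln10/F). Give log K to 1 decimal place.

log K = 228.0

The Au³⁺/Au couple is reduced (cathode); E°cell = +1.50 − (−0.75) = +2.25 V with n = 6.
At equilibrium E = 0, so log K = nE°cell / 0.0592 = (6)(+2.25) / 0.0592 = 228.0.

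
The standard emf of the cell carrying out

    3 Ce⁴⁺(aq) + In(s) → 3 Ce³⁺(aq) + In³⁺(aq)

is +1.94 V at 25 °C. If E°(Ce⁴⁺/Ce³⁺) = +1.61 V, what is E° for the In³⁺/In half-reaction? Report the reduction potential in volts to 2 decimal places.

In the reaction as written the Ce⁴⁺/Ce³⁺ couple is reduced (cathode) and In³⁺/In is oxidized (anode), so E°cell = E°(Ce⁴⁺/Ce³⁺) − E°(In³⁺/In).
E°(In³⁺/In) = E°(cathode) − E°cell = +1.61 − (+1.94) = −0.33 V.

−0.33 V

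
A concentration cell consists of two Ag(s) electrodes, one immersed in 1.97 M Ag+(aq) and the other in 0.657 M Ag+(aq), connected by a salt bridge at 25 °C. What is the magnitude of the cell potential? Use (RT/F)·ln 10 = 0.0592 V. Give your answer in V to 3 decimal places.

For a concentration cell E°cell = 0, since both electrodes use the same couple.
The compartment with the higher Ag+(aq) concentration (1.97 M) acts as the cathode; ions are reduced there and produced at the dilute (0.657 M) anode.
With n = 1, Ecell = −(0.0592/1)·log([dilute]/[conc]) = −(0.0592/1)·log(0.657/1.97) = +0.028 V.

0.028 V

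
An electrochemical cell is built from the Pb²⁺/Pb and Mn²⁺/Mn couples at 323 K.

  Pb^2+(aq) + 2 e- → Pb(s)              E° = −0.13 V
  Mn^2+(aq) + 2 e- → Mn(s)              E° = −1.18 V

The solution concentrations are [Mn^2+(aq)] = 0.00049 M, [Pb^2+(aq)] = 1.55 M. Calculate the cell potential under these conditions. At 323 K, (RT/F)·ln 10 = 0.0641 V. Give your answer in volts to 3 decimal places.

+1.162 V

Pb²⁺/Pb is reduced (cathode, E° = −0.13 V) and Mn²⁺/Mn is oxidized (anode).
E°cell = E°cat − E°an = −0.13 − (−1.18) = +1.05 V; n = 2.
For the overall reaction Pb^2+(aq) + Mn(s) → Pb(s) + Mn^2+(aq), Q = [Mn^2+(aq)] / [Pb^2+(aq)] = 0.000316, giving log Q = −3.500.
Applying E = E° − (RT ln10/nF)·log Q gives +1.05 − (0.0641/2)(−3.500) = +1.162 V.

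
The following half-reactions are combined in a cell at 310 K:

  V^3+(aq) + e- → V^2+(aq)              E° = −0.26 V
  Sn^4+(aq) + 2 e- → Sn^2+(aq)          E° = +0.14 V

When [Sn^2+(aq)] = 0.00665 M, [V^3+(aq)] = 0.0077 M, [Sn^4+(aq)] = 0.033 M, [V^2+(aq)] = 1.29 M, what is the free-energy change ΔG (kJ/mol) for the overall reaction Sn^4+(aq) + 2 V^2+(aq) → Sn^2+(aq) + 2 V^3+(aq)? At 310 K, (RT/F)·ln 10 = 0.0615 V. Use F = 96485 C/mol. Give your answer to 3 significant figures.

The standard cell potential is +0.14 − (−0.26) = +0.40 V, with n = 2 electrons in the balanced equation.
The reaction quotient is ([Sn^2+(aq)]·[V^3+(aq)]^2) / ([Sn^4+(aq)]·[V^2+(aq)]^2) = 7.18×10^−6; by Nernst, E = +0.40 − (0.0615/2)(−5.144) = +0.5582 V.
Then ΔG = −nFE = −2 × 96485 × +0.5582 J/mol = −108 kJ/mol.

−108 kJ/mol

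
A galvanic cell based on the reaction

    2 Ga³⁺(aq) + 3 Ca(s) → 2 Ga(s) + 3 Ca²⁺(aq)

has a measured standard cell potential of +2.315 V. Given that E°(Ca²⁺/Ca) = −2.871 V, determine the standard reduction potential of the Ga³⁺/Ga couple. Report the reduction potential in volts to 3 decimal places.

−0.556 V

In the reaction as written the Ga³⁺/Ga couple is reduced (cathode) and Ca²⁺/Ca is oxidized (anode), so E°cell = E°(Ga³⁺/Ga) − E°(Ca²⁺/Ca).
E°(Ga³⁺/Ga) = E°cell + E°(anode) = +2.315 + (−2.871) = −0.556 V.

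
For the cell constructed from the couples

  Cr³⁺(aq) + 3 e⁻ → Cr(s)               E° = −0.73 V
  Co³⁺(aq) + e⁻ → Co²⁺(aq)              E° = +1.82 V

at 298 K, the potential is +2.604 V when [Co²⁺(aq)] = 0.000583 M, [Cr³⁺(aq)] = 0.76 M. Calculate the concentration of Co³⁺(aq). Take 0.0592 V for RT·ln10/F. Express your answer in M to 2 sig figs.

0.0043 M

Co³⁺/Co²⁺ is the cathode (higher E°); E°cell = +1.82 − (−0.73) = +2.55 V with n = 3.
Since E = E° − (0.0592/n)·log Q, log Q = n(E° − E)/0.0592 = −2.736.
The balanced reaction is 3 Co³⁺(aq) + Cr(s) → 3 Co²⁺(aq) + Cr³⁺(aq), so Q = ([Co²⁺(aq)]^3·[Cr³⁺(aq)]) / [Co³⁺(aq)]^3.
Substituting the known concentrations and solving, log [Co³⁺(aq)] = −2.362 and [Co³⁺(aq)] = 0.0043 M.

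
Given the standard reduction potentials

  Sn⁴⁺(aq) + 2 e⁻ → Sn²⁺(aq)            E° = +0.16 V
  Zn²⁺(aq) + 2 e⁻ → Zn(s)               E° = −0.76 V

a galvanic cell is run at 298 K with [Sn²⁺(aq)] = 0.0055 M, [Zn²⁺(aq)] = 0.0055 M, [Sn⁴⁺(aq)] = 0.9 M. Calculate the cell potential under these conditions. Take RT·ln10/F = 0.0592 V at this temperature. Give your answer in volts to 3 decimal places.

+1.052 V

Sn⁴⁺/Sn²⁺ is reduced (cathode, E° = +0.16 V) and Zn²⁺/Zn is oxidized (anode).
The standard potential is +0.16 − (−0.76) = +0.92 V and the balanced reaction transfers n = 2 electrons.
For the overall reaction Sn⁴⁺(aq) + Zn(s) → Sn²⁺(aq) + Zn²⁺(aq), Q = ([Sn²⁺(aq)]·[Zn²⁺(aq)]) / [Sn⁴⁺(aq)] = 3.36×10^−5, giving log Q = −4.474.
Applying E = E° − (RT ln10/nF)·log Q gives +0.92 − (0.0592/2)(−4.474) = +1.052 V.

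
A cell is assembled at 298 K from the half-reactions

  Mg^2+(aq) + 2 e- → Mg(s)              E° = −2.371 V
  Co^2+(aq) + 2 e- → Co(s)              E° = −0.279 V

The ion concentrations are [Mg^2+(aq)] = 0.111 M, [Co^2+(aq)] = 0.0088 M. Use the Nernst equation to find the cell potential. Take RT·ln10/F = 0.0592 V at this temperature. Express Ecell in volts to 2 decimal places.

+2.06 V

The Co²⁺/Co couple has the more positive E°, so it is the cathode; Mg²⁺/Mg is the anode.
E°cell = E°cat − E°an = −0.279 − (−2.371) = +2.092 V; n = 2.
The balanced reaction is Co^2+(aq) + Mg(s) → Co(s) + Mg^2+(aq), so Q = [Mg^2+(aq)] / [Co^2+(aq)] = 12.6 and log Q = 1.101.
By the Nernst equation, E = +2.092 − (0.0592/2)·(1.101) = +2.06 V.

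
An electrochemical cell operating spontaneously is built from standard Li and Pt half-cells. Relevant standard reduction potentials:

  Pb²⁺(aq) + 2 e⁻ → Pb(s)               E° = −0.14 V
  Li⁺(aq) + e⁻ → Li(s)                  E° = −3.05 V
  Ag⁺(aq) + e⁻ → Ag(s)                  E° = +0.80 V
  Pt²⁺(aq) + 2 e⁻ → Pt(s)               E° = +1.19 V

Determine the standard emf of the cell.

The Pt²⁺/Pt couple has the higher E°, so Pt ion is reduced (cathode) and Li is oxidized (anode).
E°cell = E°(cathode) − E°(anode) = +1.19 − (−3.05) = +4.24 V.

+4.24 V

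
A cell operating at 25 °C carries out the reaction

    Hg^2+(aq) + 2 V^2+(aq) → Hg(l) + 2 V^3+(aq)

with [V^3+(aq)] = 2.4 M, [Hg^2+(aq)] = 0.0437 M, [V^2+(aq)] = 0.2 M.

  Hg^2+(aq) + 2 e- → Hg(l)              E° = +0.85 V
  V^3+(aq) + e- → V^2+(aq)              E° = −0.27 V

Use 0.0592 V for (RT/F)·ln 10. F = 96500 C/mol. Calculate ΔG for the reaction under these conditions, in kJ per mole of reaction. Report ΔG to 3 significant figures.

−196 kJ/mol

E°cell = +0.85 − (−0.27) = +1.12 V; the balanced reaction transfers n = 2 electrons.
Here Q = [V^3+(aq)]^2 / ([Hg^2+(aq)]·[V^2+(aq)]^2) = 3.3×10^3 (log Q = 3.518), giving E = +1.12 − (0.0592/2)·(3.518) = +1.0159 V.
Then ΔG = −nFE = −2 × 96500 × +1.0159 J/mol = −196 kJ/mol.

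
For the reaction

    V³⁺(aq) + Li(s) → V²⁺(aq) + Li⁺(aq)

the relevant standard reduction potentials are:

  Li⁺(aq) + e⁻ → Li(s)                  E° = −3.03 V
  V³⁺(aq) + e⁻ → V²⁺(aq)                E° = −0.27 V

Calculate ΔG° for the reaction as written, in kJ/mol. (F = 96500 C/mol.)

−266 kJ/mol

In the reaction as written V³⁺(aq) is reduced, so the V³⁺/V²⁺ couple is the cathode and Li⁺/Li is the anode.
E°cell = −0.27 − (−3.03) = +2.76 V; balancing electrons gives n = 1.
ΔG° = −nFE°cell = −(1)(96500)(+2.76) J/mol = −266 kJ/mol.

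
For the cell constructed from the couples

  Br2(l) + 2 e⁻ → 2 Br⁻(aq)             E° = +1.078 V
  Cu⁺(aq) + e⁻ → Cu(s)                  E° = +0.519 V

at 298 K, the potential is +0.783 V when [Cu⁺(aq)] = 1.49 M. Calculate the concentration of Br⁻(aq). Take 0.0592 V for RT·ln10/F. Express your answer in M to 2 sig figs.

With Br₂/Br⁻ at the cathode and Cu⁺/Cu at the anode, E°cell = +1.078 − (+0.519) = +0.559 V (n = 2).
Rearranging E = E° − (0.0592/n)·log Q gives log Q = 2(+0.559 − (+0.783))/0.0592 = −7.568.
Balancing electrons gives Br2(l) + 2 Cu(s) → 2 Br⁻(aq) + 2 Cu⁺(aq); thus Q = [Br⁻(aq)]^2·[Cu⁺(aq)]^2.
Solving for the unknown gives log [Br⁻(aq)] = −3.957, so [Br⁻(aq)] ≈ 0.00011 M.

0.00011 M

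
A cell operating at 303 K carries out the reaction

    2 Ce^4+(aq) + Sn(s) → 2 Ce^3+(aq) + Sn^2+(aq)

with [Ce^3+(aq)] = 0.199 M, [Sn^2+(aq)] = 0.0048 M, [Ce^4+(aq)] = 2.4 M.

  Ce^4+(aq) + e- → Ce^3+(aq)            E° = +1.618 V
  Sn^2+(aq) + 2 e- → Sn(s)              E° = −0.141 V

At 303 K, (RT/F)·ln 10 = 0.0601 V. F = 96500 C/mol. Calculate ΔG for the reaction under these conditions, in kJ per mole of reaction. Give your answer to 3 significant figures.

E°cell = +1.618 − (−0.141) = +1.759 V; the balanced reaction transfers n = 2 electrons.
Q = ([Ce^3+(aq)]^2·[Sn^2+(aq)]) / [Ce^4+(aq)]^2 = 3.3×10^−5, so log Q = −4.481 and E = +1.759 − (0.0601/2)(−4.481) = +1.8937 V.
ΔG = −nFE = −(2)(96500)(+1.8937) J/mol = −365 kJ/mol.

−365 kJ/mol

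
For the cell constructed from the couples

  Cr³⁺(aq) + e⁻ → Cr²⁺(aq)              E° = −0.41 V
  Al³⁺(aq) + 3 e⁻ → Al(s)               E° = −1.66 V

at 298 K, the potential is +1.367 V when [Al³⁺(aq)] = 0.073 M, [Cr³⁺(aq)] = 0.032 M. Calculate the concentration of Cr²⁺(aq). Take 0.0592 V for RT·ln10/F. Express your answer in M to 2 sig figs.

0.00081 M

With Cr³⁺/Cr²⁺ at the cathode and Al³⁺/Al at the anode, E°cell = −0.41 − (−1.66) = +1.25 V (n = 3).
Since E = E° − (0.0592/n)·log Q, log Q = n(E° − E)/0.0592 = −5.929.
Balancing electrons gives 3 Cr³⁺(aq) + Al(s) → 3 Cr²⁺(aq) + Al³⁺(aq); thus Q = ([Cr²⁺(aq)]^3·[Al³⁺(aq)]) / [Cr³⁺(aq)]^3.
Solving for the unknown gives log [Cr²⁺(aq)] = −3.092, so [Cr²⁺(aq)] ≈ 0.00081 M.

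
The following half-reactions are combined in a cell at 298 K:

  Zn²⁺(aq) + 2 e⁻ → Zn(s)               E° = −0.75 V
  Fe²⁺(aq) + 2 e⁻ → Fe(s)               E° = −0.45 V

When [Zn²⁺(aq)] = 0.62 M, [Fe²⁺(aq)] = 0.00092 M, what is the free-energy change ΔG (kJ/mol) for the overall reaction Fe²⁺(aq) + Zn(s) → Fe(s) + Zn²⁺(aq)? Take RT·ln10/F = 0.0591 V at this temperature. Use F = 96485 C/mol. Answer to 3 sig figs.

−41.8 kJ/mol

E°cell = −0.45 − (−0.75) = +0.30 V; the balanced reaction transfers n = 2 electrons.
Here Q = [Zn²⁺(aq)] / [Fe²⁺(aq)] = 674 (log Q = 2.829), giving E = +0.30 − (0.0591/2)·(2.829) = +0.2164 V.
Finally ΔG = −nFE = −(2)(96485 C/mol)(+0.2164 V) = −41.8 kJ/mol.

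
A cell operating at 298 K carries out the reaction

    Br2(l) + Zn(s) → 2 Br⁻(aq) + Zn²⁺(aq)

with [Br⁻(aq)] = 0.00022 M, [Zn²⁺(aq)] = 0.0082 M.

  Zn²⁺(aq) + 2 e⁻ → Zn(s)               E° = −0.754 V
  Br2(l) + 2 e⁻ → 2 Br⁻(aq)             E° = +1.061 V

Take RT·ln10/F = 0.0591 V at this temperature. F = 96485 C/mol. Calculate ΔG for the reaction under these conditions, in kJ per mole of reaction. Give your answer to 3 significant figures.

E°cell = +1.061 − (−0.754) = +1.815 V; the balanced reaction transfers n = 2 electrons.
Here Q = [Br⁻(aq)]^2·[Zn²⁺(aq)] = 3.97×10^−10 (log Q = −9.401), giving E = +1.815 − (0.0591/2)·(−9.401) = +2.0928 V.
Then ΔG = −nFE = −2 × 96485 × +2.0928 J/mol = −404 kJ/mol.

−404 kJ/mol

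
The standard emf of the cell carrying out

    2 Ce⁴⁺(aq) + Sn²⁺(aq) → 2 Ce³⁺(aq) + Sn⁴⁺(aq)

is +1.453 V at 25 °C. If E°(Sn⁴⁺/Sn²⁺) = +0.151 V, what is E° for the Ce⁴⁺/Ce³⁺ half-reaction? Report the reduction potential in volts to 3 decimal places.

In the reaction as written the Ce⁴⁺/Ce³⁺ couple is reduced (cathode) and Sn⁴⁺/Sn²⁺ is oxidized (anode), so E°cell = E°(Ce⁴⁺/Ce³⁺) − E°(Sn⁴⁺/Sn²⁺).
E°(Ce⁴⁺/Ce³⁺) = E°cell + E°(anode) = +1.453 + (+0.151) = +1.604 V.

+1.604 V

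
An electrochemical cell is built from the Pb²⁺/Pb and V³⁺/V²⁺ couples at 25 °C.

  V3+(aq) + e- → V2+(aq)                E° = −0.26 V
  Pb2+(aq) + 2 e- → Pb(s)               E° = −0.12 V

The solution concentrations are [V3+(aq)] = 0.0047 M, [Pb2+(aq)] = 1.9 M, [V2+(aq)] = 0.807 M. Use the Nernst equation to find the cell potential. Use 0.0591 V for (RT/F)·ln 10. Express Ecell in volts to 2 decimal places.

Pb²⁺/Pb is reduced (cathode, E° = −0.12 V) and V³⁺/V²⁺ is oxidized (anode).
E°cell = E°cat − E°an = −0.12 − (−0.26) = +0.14 V; n = 2.
For the overall reaction Pb2+(aq) + 2 V2+(aq) → Pb(s) + 2 V3+(aq), Q = [V3+(aq)]^2 / ([Pb2+(aq)]·[V2+(aq)]^2) = 1.79×10^−5, giving log Q = −4.748.
E = E° − (0.0591/n)·log Q = +0.14 − (0.0591/2)(−4.748) = +0.28 V.

+0.28 V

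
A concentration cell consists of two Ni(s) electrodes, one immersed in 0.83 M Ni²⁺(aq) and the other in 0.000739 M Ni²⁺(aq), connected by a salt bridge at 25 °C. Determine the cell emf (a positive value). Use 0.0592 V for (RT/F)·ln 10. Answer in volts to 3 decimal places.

For a concentration cell E°cell = 0, since both electrodes use the same couple.
The compartment with the higher Ni²⁺(aq) concentration (0.83 M) acts as the cathode; ions are reduced there and produced at the dilute (0.000739 M) anode.
With n = 2, Ecell = −(0.0592/2)·log([dilute]/[conc]) = −(0.0592/2)·log(0.000739/0.83) = +0.090 V.

0.090 V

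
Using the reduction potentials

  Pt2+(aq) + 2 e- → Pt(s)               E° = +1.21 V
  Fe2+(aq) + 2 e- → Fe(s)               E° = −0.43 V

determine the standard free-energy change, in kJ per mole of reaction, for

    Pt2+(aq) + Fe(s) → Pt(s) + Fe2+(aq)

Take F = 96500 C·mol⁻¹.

In the reaction as written Pt2+(aq) is reduced, so the Pt²⁺/Pt couple is the cathode and Fe²⁺/Fe is the anode.
E°cell = +1.21 − (−0.43) = +1.64 V; balancing electrons gives n = 2.
ΔG° = −nFE°cell = −(2)(96500)(+1.64) J/mol = −317 kJ/mol.

−317 kJ/mol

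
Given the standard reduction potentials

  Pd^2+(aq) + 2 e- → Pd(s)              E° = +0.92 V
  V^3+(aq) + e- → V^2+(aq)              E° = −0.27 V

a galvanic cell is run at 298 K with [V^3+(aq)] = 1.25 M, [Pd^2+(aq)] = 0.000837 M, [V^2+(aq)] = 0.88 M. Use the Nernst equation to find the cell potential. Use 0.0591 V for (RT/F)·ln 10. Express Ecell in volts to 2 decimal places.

Pd²⁺/Pd is reduced (cathode, E° = +0.92 V) and V³⁺/V²⁺ is oxidized (anode).
E°cell = +0.92 − (−0.27) = +1.19 V, with n = 2 electrons transferred.
For the overall reaction Pd^2+(aq) + 2 V^2+(aq) → Pd(s) + 2 V^3+(aq), Q = [V^3+(aq)]^2 / ([Pd^2+(aq)]·[V^2+(aq)]^2) = 2.41×10^3, giving log Q = 3.382.
E = E° − (0.0591/n)·log Q = +1.19 − (0.0591/2)(3.382) = +1.09 V.

+1.09 V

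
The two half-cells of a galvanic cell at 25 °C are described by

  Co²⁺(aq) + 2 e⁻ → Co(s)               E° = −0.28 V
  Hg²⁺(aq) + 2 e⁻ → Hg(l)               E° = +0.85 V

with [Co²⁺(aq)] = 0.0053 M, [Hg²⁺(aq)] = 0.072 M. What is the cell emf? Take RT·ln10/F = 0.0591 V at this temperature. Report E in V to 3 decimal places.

+1.163 V

Since E°(Hg²⁺/Hg) > E°(Co²⁺/Co), Hg²⁺/Hg serves as the cathode.
E°cell = +0.85 − (−0.28) = +1.13 V, with n = 2 electrons transferred.
For the overall reaction Hg²⁺(aq) + Co(s) → Hg(l) + Co²⁺(aq), Q = [Co²⁺(aq)] / [Hg²⁺(aq)] = 0.0736, giving log Q = −1.133.
E = E° − (0.0591/n)·log Q = +1.13 − (0.0591/2)(−1.133) = +1.163 V.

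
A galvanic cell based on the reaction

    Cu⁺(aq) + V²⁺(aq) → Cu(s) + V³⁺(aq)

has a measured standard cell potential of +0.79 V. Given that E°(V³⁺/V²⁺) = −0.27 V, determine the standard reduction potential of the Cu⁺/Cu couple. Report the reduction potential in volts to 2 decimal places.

+0.52 V

In the reaction as written the Cu⁺/Cu couple is reduced (cathode) and V³⁺/V²⁺ is oxidized (anode), so E°cell = E°(Cu⁺/Cu) − E°(V³⁺/V²⁺).
E°(Cu⁺/Cu) = E°cell + E°(anode) = +0.79 + (−0.27) = +0.52 V.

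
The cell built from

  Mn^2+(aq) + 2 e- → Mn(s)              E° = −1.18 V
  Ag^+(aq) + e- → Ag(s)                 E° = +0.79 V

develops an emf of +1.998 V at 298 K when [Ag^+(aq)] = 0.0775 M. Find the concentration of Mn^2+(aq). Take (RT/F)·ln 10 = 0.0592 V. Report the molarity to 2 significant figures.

0.00068 M

The Ag⁺/Ag couple has the larger reduction potential, so it is the cathode: E°cell = +0.79 − (−1.18) = +1.97 V and n = 2.
Since E = E° − (0.0592/n)·log Q, log Q = n(E° − E)/0.0592 = −0.946.
For 2 Ag^+(aq) + Mn(s) → 2 Ag(s) + Mn^2+(aq), the reaction quotient is Q = [Mn^2+(aq)] / [Ag^+(aq)]^2.
Substituting the known concentrations and solving, log [Mn^2+(aq)] = −3.167 and [Mn^2+(aq)] = 0.00068 M.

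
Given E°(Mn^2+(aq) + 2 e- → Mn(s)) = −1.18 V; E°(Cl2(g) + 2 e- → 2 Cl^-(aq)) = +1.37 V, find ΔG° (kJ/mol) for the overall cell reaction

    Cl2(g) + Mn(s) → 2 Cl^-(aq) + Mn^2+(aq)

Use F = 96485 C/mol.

−492 kJ/mol

In the reaction as written Cl2(g) is reduced, so the Cl₂/Cl⁻ couple is the cathode and Mn²⁺/Mn is the anode.
E°cell = +1.37 − (−1.18) = +2.55 V; balancing electrons gives n = 2.
ΔG° = −nFE°cell = −(2)(96485)(+2.55) J/mol = −492 kJ/mol.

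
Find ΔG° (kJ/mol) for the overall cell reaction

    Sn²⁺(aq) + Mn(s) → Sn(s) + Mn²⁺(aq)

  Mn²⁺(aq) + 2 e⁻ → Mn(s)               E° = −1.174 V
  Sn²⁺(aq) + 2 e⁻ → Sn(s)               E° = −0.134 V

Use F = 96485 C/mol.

−201 kJ/mol

In the reaction as written Sn²⁺(aq) is reduced, so the Sn²⁺/Sn couple is the cathode and Mn²⁺/Mn is the anode.
E°cell = −0.134 − (−1.174) = +1.040 V; balancing electrons gives n = 2.
ΔG° = −nFE°cell = −(2)(96485)(+1.040) J/mol = −201 kJ/mol.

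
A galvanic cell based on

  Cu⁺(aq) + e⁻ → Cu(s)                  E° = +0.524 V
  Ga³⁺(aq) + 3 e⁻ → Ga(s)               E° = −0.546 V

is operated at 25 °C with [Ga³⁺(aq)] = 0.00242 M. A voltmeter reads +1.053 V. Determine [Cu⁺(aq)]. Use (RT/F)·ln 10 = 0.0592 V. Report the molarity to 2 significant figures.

The Cu⁺/Cu couple has the larger reduction potential, so it is the cathode: E°cell = +0.524 − (−0.546) = +1.070 V and n = 3.
Rearranging E = E° − (0.0592/n)·log Q gives log Q = 3(+1.070 − (+1.053))/0.0592 = 0.861.
Balancing electrons gives 3 Cu⁺(aq) + Ga(s) → 3 Cu(s) + Ga³⁺(aq); thus Q = [Ga³⁺(aq)] / [Cu⁺(aq)]^3.
Solving for the unknown gives log [Cu⁺(aq)] = −1.159, so [Cu⁺(aq)] ≈ 0.069 M.

0.069 M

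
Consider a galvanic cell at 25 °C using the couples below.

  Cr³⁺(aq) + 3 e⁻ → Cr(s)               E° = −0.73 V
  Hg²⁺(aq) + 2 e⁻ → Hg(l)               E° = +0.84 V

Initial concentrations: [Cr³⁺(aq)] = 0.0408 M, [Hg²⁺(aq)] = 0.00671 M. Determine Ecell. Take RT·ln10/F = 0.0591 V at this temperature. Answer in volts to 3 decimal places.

Since E°(Hg²⁺/Hg) > E°(Cr³⁺/Cr), Hg²⁺/Hg serves as the cathode.
E°cell = +0.84 − (−0.73) = +1.57 V, with n = 6 electrons transferred.
The balanced reaction is 3 Hg²⁺(aq) + 2 Cr(s) → 3 Hg(l) + 2 Cr³⁺(aq), so Q = [Cr³⁺(aq)]^2 / [Hg²⁺(aq)]^3 = 5.51×10^3 and log Q = 3.741.
By the Nernst equation, E = +1.57 − (0.0591/6)·(3.741) = +1.533 V.

+1.533 V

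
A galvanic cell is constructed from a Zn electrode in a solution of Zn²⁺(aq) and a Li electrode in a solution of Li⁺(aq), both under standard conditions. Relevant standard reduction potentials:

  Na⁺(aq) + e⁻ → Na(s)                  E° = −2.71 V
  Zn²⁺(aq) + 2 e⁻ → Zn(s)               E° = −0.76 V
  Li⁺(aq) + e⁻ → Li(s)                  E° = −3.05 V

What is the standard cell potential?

+2.29 V

Of the two couples in this cell, the one with the more positive reduction potential is reduced at the cathode: here that is Zn²⁺/Zn (−0.76 V); Li⁺/Li (−3.05 V) is the anode.
E°cell = E°(cathode) − E°(anode) = −0.76 − (−3.05) = +2.29 V.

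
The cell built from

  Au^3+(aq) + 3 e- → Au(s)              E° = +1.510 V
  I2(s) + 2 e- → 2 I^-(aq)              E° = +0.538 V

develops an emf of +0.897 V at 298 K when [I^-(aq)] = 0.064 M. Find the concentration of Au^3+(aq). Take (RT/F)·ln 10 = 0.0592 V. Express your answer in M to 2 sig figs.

Au³⁺/Au is the cathode (higher E°); E°cell = +1.510 − (+0.538) = +0.972 V with n = 6.
Since E = E° − (0.0592/n)·log Q, log Q = n(E° − E)/0.0592 = 7.601.
The balanced reaction is 2 Au^3+(aq) + 6 I^-(aq) → 2 Au(s) + 3 I2(s), so Q = 1 / ([Au^3+(aq)]^2·[I^-(aq)]^6).
Isolating [Au^3+(aq)] in Q = 10^{7.601} yields log [Au^3+(aq)] = −0.219, i.e. 0.60 M.

0.60 M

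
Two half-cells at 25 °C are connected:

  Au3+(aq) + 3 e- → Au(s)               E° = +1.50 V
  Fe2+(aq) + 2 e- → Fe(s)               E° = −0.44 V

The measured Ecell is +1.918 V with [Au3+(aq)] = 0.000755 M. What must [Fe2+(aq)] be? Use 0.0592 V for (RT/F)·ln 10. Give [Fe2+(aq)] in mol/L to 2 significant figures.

0.046 M

The Au³⁺/Au couple has the larger reduction potential, so it is the cathode: E°cell = +1.50 − (−0.44) = +1.94 V and n = 6.
Rearranging E = E° − (0.0592/n)·log Q gives log Q = 6(+1.94 − (+1.918))/0.0592 = 2.230.
The balanced reaction is 2 Au3+(aq) + 3 Fe(s) → 2 Au(s) + 3 Fe2+(aq), so Q = [Fe2+(aq)]^3 / [Au3+(aq)]^2.
Solving for the unknown gives log [Fe2+(aq)] = −1.338, so [Fe2+(aq)] ≈ 0.046 M.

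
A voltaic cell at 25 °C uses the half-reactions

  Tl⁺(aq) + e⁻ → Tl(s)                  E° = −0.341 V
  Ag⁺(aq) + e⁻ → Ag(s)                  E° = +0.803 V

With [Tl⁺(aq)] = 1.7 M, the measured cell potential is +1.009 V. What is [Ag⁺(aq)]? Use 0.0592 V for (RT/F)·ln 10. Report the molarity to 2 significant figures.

0.0089 M

The Ag⁺/Ag couple has the larger reduction potential, so it is the cathode: E°cell = +0.803 − (−0.341) = +1.144 V and n = 1.
From the Nernst equation, log Q = n(E° − E)/0.0592 = 1·(+1.144 − (+1.009))/0.0592 = 2.280.
Balancing electrons gives Ag⁺(aq) + Tl(s) → Ag(s) + Tl⁺(aq); thus Q = [Tl⁺(aq)] / [Ag⁺(aq)].
Substituting the known concentrations and solving, log [Ag⁺(aq)] = −2.050 and [Ag⁺(aq)] = 0.0089 M.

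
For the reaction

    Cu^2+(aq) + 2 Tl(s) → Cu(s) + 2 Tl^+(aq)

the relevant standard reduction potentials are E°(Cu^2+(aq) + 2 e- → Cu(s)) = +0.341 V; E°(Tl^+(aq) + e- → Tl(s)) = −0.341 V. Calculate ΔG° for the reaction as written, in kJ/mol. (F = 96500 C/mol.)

−132 kJ/mol

In the reaction as written Cu^2+(aq) is reduced, so the Cu²⁺/Cu couple is the cathode and Tl⁺/Tl is the anode.
E°cell = +0.341 − (−0.341) = +0.682 V; balancing electrons gives n = 2.
ΔG° = −nFE°cell = −(2)(96500)(+0.682) J/mol = −132 kJ/mol.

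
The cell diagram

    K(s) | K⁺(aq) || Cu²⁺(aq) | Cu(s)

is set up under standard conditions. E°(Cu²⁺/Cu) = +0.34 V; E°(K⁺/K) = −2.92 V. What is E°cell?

+3.26 V

By convention the left-hand electrode in cell notation is the anode (oxidation) and the right-hand electrode is the cathode (reduction).
E°cell = E°(right) − E°(left) = +0.34 − (−2.92) = +3.26 V.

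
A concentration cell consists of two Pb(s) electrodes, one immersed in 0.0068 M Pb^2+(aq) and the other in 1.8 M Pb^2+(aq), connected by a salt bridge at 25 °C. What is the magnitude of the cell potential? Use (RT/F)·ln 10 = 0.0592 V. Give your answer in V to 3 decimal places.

For a concentration cell E°cell = 0, since both electrodes use the same couple.
The compartment with the higher Pb^2+(aq) concentration (1.8 M) acts as the cathode; ions are reduced there and produced at the dilute (0.0068 M) anode.
With n = 2, Ecell = −(0.0592/2)·log([dilute]/[conc]) = −(0.0592/2)·log(0.0068/1.8) = +0.072 V.

0.072 V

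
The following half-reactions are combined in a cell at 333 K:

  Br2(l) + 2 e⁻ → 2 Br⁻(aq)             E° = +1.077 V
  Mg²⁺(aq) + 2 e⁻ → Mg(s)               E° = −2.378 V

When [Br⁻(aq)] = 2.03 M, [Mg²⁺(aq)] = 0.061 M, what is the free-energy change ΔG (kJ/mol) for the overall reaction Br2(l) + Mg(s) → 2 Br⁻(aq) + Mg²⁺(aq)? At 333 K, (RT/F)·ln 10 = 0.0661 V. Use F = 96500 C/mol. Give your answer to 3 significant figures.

The standard cell potential is +1.077 − (−2.378) = +3.455 V, with n = 2 electrons in the balanced equation.
Here Q = [Br⁻(aq)]^2·[Mg²⁺(aq)] = 0.251 (log Q = −0.600), giving E = +3.455 − (0.0661/2)·(−0.600) = +3.4748 V.
Then ΔG = −nFE = −2 × 96500 × +3.4748 J/mol = −671 kJ/mol.

−671 kJ/mol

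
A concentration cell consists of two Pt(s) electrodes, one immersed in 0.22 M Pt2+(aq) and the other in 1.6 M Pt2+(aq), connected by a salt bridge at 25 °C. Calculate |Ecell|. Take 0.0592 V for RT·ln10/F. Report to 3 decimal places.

For a concentration cell E°cell = 0, since both electrodes use the same couple.
The compartment with the higher Pt2+(aq) concentration (1.6 M) acts as the cathode; ions are reduced there and produced at the dilute (0.22 M) anode.
With n = 2, Ecell = −(0.0592/2)·log([dilute]/[conc]) = −(0.0592/2)·log(0.22/1.6) = +0.026 V.

0.026 V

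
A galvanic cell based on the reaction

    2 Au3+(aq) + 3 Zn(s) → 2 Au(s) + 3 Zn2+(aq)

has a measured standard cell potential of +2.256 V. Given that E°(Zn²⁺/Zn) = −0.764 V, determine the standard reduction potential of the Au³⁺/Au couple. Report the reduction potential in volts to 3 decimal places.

+1.492 V

In the reaction as written the Au³⁺/Au couple is reduced (cathode) and Zn²⁺/Zn is oxidized (anode), so E°cell = E°(Au³⁺/Au) − E°(Zn²⁺/Zn).
E°(Au³⁺/Au) = E°cell + E°(anode) = +2.256 + (−0.764) = +1.492 V.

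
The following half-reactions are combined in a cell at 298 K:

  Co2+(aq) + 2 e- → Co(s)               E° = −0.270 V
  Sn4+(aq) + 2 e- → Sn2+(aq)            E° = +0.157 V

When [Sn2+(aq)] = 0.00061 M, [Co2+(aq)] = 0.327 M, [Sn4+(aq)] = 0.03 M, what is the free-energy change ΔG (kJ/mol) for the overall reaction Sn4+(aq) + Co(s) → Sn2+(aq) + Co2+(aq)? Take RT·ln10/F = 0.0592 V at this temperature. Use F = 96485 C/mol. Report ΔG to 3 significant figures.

E°cell = +0.157 − (−0.270) = +0.427 V; the balanced reaction transfers n = 2 electrons.
Here Q = ([Sn2+(aq)]·[Co2+(aq)]) / [Sn4+(aq)] = 0.00665 (log Q = −2.177), giving E = +0.427 − (0.0592/2)·(−2.177) = +0.4914 V.
ΔG = −nFE = −(2)(96485)(+0.4914) J/mol = −94.8 kJ/mol.

−94.8 kJ/mol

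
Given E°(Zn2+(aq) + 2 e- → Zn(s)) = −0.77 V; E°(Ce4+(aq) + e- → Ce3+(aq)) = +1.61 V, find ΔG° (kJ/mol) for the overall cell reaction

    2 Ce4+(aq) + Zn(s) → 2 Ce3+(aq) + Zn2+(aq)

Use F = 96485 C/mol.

−459 kJ/mol

In the reaction as written Ce4+(aq) is reduced, so the Ce⁴⁺/Ce³⁺ couple is the cathode and Zn²⁺/Zn is the anode.
E°cell = +1.61 − (−0.77) = +2.38 V; balancing electrons gives n = 2.
ΔG° = −nFE°cell = −(2)(96485)(+2.38) J/mol = −459 kJ/mol.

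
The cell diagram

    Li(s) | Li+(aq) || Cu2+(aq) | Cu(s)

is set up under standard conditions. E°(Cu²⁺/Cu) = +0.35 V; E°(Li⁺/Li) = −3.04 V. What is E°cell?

+3.39 V

By convention the left-hand electrode in cell notation is the anode (oxidation) and the right-hand electrode is the cathode (reduction).
E°cell = E°(right) − E°(left) = +0.35 − (−3.04) = +3.39 V.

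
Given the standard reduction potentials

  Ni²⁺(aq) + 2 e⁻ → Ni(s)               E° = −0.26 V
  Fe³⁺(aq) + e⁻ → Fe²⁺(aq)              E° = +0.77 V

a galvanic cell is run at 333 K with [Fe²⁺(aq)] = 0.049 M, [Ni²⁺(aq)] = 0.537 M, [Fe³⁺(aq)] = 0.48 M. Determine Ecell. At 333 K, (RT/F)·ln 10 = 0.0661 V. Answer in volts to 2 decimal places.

+1.10 V

The Fe³⁺/Fe²⁺ couple has the more positive E°, so it is the cathode; Ni²⁺/Ni is the anode.
The standard potential is +0.77 − (−0.26) = +1.03 V and the balanced reaction transfers n = 2 electrons.
For the overall reaction 2 Fe³⁺(aq) + Ni(s) → 2 Fe²⁺(aq) + Ni²⁺(aq), Q = ([Fe²⁺(aq)]^2·[Ni²⁺(aq)]) / [Fe³⁺(aq)]^2 = 0.0056, giving log Q = −2.252.
Applying E = E° − (RT ln10/nF)·log Q gives +1.03 − (0.0661/2)(−2.252) = +1.10 V.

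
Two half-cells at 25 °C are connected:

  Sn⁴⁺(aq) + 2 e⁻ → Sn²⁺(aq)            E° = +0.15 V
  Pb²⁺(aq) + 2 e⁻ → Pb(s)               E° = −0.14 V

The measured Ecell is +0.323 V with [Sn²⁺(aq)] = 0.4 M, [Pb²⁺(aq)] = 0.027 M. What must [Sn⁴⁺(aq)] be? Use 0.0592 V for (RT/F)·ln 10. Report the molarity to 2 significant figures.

The Sn⁴⁺/Sn²⁺ couple has the larger reduction potential, so it is the cathode: E°cell = +0.15 − (−0.14) = +0.29 V and n = 2.
From the Nernst equation, log Q = n(E° − E)/0.0592 = 2·(+0.29 − (+0.323))/0.0592 = −1.115.
For Sn⁴⁺(aq) + Pb(s) → Sn²⁺(aq) + Pb²⁺(aq), the reaction quotient is Q = ([Sn²⁺(aq)]·[Pb²⁺(aq)]) / [Sn⁴⁺(aq)].
Isolating [Sn⁴⁺(aq)] in Q = 10^{−1.115} yields log [Sn⁴⁺(aq)] = −0.852, i.e. 0.14 M.

0.14 M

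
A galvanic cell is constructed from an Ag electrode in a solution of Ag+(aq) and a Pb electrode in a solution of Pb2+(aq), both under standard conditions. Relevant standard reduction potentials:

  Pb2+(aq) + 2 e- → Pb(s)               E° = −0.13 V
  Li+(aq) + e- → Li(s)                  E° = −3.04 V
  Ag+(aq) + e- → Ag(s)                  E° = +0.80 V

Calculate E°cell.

Of the two couples in this cell, the one with the more positive reduction potential is reduced at the cathode: here that is Ag⁺/Ag (+0.80 V); Pb²⁺/Pb (−0.13 V) is the anode.
E°cell = E°(cathode) − E°(anode) = +0.80 − (−0.13) = +0.93 V.

+0.93 V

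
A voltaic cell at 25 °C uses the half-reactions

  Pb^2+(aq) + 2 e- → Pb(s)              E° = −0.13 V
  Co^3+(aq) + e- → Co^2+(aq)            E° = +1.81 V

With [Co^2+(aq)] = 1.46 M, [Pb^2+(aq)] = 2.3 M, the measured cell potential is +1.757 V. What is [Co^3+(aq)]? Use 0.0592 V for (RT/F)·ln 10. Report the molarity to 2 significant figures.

0.0018 M

Co³⁺/Co²⁺ is the cathode (higher E°); E°cell = +1.81 − (−0.13) = +1.94 V with n = 2.
Since E = E° − (0.0592/n)·log Q, log Q = n(E° − E)/0.0592 = 6.182.
Balancing electrons gives 2 Co^3+(aq) + Pb(s) → 2 Co^2+(aq) + Pb^2+(aq); thus Q = ([Co^2+(aq)]^2·[Pb^2+(aq)]) / [Co^3+(aq)]^2.
Isolating [Co^3+(aq)] in Q = 10^{6.182} yields log [Co^3+(aq)] = −2.746, i.e. 0.0018 M.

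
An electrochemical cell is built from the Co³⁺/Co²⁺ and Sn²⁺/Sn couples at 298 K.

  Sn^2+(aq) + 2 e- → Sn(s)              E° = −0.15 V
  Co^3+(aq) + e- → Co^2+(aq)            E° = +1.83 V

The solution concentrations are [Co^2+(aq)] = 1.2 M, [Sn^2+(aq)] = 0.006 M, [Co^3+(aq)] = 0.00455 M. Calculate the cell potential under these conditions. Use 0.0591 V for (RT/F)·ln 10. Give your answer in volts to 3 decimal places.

Co³⁺/Co²⁺ is reduced (cathode, E° = +1.83 V) and Sn²⁺/Sn is oxidized (anode).
E°cell = E°cat − E°an = +1.83 − (−0.15) = +1.98 V; n = 2.
Balancing gives 2 Co^3+(aq) + Sn(s) → 2 Co^2+(aq) + Sn^2+(aq); hence Q = ([Co^2+(aq)]^2·[Sn^2+(aq)]) / [Co^3+(aq)]^2 = 417 (log Q = 2.620).
Applying E = E° − (RT ln10/nF)·log Q gives +1.98 − (0.0591/2)(2.620) = +1.903 V.

+1.903 V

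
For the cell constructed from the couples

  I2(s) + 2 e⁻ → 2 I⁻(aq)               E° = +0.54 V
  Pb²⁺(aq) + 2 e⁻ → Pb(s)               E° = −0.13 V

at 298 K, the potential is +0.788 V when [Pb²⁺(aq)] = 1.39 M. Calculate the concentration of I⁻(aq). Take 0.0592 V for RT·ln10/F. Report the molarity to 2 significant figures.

0.0086 M

I₂/I⁻ is the cathode (higher E°); E°cell = +0.54 − (−0.13) = +0.67 V with n = 2.
Rearranging E = E° − (0.0592/n)·log Q gives log Q = 2(+0.67 − (+0.788))/0.0592 = −3.986.
Balancing electrons gives I2(s) + Pb(s) → 2 I⁻(aq) + Pb²⁺(aq); thus Q = [I⁻(aq)]^2·[Pb²⁺(aq)].
Solving for the unknown gives log [I⁻(aq)] = −2.065, so [I⁻(aq)] ≈ 0.0086 M.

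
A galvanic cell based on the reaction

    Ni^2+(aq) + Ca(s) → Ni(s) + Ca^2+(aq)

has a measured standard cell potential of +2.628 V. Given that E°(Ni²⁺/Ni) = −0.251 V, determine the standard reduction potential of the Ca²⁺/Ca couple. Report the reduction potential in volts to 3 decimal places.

In the reaction as written the Ni²⁺/Ni couple is reduced (cathode) and Ca²⁺/Ca is oxidized (anode), so E°cell = E°(Ni²⁺/Ni) − E°(Ca²⁺/Ca).
E°(Ca²⁺/Ca) = E°(cathode) − E°cell = −0.251 − (+2.628) = −2.879 V.

−2.879 V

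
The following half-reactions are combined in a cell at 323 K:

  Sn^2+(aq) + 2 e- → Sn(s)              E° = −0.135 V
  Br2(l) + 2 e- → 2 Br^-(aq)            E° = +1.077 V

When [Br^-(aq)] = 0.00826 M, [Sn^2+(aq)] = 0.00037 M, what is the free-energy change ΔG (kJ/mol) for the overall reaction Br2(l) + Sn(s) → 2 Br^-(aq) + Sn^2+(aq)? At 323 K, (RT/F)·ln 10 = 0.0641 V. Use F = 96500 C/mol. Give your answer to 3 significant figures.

E°cell = +1.077 − (−0.135) = +1.212 V; the balanced reaction transfers n = 2 electrons.
Q = [Br^-(aq)]^2·[Sn^2+(aq)] = 2.52×10^−8, so log Q = −7.598 and E = +1.212 − (0.0641/2)(−7.598) = +1.4555 V.
Finally ΔG = −nFE = −(2)(96500 C/mol)(+1.4555 V) = −281 kJ/mol.

−281 kJ/mol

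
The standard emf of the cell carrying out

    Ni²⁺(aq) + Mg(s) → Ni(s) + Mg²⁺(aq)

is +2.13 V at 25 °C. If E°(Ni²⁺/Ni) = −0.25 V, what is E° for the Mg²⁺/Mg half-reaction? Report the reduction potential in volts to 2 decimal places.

−2.38 V

In the reaction as written the Ni²⁺/Ni couple is reduced (cathode) and Mg²⁺/Mg is oxidized (anode), so E°cell = E°(Ni²⁺/Ni) − E°(Mg²⁺/Mg).
E°(Mg²⁺/Mg) = E°(cathode) − E°cell = −0.25 − (+2.13) = −2.38 V.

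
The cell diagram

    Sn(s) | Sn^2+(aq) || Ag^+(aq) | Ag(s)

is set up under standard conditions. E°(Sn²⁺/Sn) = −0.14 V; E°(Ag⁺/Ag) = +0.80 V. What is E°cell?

By convention the left-hand electrode in cell notation is the anode (oxidation) and the right-hand electrode is the cathode (reduction).
E°cell = E°(right) − E°(left) = +0.80 − (−0.14) = +0.94 V.

+0.94 V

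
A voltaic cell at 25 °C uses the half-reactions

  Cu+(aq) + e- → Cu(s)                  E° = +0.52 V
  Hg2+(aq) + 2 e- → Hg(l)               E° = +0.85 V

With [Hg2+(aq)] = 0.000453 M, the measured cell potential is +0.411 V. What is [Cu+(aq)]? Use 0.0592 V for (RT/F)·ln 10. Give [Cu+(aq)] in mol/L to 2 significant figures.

Hg²⁺/Hg is the cathode (higher E°); E°cell = +0.85 − (+0.52) = +0.33 V with n = 2.
Rearranging E = E° − (0.0592/n)·log Q gives log Q = 2(+0.33 − (+0.411))/0.0592 = −2.736.
For Hg2+(aq) + 2 Cu(s) → Hg(l) + 2 Cu+(aq), the reaction quotient is Q = [Cu+(aq)]^2 / [Hg2+(aq)].
Solving for the unknown gives log [Cu+(aq)] = −3.040, so [Cu+(aq)] ≈ 0.00091 M.

0.00091 M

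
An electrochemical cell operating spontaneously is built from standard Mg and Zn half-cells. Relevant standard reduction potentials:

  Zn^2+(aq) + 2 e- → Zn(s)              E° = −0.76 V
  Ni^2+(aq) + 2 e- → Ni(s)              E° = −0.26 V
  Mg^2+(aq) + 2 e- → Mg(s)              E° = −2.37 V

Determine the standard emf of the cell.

+1.61 V

Of the two couples in this cell, the one with the more positive reduction potential is reduced at the cathode: here that is Zn²⁺/Zn (−0.76 V); Mg²⁺/Mg (−2.37 V) is the anode.
E°cell = E°(cathode) − E°(anode) = −0.76 − (−2.37) = +1.61 V.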